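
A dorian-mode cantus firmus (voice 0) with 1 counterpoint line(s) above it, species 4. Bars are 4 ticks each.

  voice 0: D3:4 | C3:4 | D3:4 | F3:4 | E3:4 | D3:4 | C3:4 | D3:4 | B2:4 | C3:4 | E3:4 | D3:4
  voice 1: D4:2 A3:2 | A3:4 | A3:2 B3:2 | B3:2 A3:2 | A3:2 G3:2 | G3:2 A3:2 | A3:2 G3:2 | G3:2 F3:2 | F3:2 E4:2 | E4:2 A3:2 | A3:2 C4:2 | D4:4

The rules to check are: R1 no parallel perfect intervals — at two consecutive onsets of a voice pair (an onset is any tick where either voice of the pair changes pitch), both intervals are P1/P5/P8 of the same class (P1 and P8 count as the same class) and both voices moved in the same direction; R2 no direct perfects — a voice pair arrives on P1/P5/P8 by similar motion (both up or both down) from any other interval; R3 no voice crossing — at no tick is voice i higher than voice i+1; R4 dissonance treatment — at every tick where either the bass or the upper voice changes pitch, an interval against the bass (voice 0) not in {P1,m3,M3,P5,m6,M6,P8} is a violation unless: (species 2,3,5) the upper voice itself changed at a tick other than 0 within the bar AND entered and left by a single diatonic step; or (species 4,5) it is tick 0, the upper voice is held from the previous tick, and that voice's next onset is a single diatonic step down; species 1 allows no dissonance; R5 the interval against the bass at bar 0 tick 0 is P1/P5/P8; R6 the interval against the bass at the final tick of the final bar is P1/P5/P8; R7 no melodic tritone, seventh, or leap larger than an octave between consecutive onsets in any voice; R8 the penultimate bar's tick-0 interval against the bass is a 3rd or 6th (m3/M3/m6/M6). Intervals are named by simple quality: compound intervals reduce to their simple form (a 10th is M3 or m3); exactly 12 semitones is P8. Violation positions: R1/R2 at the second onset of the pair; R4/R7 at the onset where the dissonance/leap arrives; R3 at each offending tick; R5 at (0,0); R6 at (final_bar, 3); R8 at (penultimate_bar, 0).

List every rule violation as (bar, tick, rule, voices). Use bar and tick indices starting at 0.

bar 0: v0=D3 v1=D4 downbeat P8
bar 1: v0=C3 v1=A3 downbeat M6
bar 2: v0=D3 v1=A3 downbeat P5
bar 3: v0=F3 v1=B3 downbeat TT
bar 4: v0=E3 v1=A3 downbeat P4
bar 5: v0=D3 v1=G3 downbeat P4
bar 6: v0=C3 v1=A3 downbeat M6
bar 7: v0=D3 v1=G3 downbeat P4
bar 8: v0=B2 v1=F3 downbeat TT
bar 9: v0=C3 v1=E4 downbeat M3
bar 10: v0=E3 v1=A3 downbeat P4
bar 11: v0=D3 v1=D4 downbeat P8
  -> R4 @ bar 5 tick 0 v(0, 1): D3/G3 P4 untreated
  -> R4 @ bar 8 tick 0 v(0, 1): B2/F3 TT untreated
  -> R4 @ bar 8 tick 2 v(0, 1): B2/E4 P4 untreated
  -> R7 @ bar 8 tick 2 v(1,): F3->E4 leap 11st
  -> R4 @ bar 10 tick 0 v(0, 1): E3/A3 P4 untreated
  -> R8 @ bar 10 tick 0 v(0, 1): penult P4 not 3rd/6th

(5, 0, R4, (0, 1))
(8, 0, R4, (0, 1))
(8, 2, R4, (0, 1))
(8, 2, R7, (1,))
(10, 0, R4, (0, 1))
(10, 0, R8, (0, 1))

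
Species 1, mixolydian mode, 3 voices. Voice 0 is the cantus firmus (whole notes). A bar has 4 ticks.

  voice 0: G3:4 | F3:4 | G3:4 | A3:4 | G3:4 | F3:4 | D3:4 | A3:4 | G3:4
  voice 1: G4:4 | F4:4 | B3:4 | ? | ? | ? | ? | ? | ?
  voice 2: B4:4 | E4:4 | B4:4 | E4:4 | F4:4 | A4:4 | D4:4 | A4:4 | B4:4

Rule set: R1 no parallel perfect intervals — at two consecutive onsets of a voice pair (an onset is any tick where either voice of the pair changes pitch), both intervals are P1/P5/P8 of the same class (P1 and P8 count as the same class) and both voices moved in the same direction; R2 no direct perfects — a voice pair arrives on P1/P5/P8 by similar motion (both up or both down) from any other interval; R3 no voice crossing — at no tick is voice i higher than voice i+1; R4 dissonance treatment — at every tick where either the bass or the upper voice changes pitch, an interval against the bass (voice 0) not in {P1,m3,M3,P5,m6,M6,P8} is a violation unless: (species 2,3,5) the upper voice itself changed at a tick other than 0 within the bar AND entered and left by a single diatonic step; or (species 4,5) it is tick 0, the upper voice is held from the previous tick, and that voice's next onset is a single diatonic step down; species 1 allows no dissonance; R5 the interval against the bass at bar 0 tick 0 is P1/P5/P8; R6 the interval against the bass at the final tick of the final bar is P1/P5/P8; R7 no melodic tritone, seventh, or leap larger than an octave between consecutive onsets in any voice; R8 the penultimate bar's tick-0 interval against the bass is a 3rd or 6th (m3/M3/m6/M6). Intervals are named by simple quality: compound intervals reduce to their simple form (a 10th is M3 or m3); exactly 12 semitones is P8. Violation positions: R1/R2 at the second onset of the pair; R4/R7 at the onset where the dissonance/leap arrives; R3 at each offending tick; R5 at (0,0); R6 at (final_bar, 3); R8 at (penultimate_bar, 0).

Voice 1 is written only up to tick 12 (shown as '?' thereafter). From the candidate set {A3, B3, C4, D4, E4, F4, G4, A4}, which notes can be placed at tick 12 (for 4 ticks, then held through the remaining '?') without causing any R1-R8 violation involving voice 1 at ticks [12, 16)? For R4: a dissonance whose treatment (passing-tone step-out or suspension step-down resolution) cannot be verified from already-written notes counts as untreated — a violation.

A3: violates R2
B3: violates R4
C4: legal
D4: violates R4
E4: violates R2
F4: violates R3,R7
G4: violates R3,R4
A4: violates R2,R3,R7

{C4}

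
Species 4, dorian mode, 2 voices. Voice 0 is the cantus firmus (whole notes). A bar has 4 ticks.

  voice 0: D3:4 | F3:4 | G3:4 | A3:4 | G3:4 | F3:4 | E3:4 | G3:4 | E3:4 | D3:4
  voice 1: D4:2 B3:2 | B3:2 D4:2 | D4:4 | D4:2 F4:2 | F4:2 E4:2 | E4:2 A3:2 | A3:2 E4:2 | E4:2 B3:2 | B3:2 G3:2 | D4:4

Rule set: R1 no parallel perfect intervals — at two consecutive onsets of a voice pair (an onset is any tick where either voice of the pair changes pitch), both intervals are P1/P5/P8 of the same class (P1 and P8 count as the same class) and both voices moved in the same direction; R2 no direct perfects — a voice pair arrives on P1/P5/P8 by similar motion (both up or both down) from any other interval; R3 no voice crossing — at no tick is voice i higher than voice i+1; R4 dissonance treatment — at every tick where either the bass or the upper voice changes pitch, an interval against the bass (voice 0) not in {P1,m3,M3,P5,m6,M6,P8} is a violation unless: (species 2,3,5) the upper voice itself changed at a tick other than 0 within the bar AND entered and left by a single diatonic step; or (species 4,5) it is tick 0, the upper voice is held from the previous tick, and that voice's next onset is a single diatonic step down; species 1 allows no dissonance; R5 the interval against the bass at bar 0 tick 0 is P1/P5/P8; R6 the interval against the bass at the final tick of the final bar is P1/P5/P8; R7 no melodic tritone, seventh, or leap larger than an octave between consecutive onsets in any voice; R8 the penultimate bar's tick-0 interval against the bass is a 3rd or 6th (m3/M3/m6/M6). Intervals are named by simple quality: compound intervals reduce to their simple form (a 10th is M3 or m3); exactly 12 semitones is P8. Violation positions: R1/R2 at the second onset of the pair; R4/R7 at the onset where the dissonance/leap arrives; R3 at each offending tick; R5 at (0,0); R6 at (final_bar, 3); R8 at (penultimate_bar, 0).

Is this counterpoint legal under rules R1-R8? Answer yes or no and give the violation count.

bar 0: v0=D3 v1=D4 (P8)
bar 1: v0=F3 v1=B3 (TT)
bar 2: v0=G3 v1=D4 (P5)
bar 3: v0=A3 v1=D4 (P4)
bar 4: v0=G3 v1=F4 (m7)
bar 5: v0=F3 v1=E4 (M7)
bar 6: v0=E3 v1=A3 (P4)
bar 7: v0=G3 v1=E4 (M6)
bar 8: v0=E3 v1=B3 (P5)
bar 9: v0=D3 v1=D4 (P8)
  R4 @ bar1.0: F3/B3 TT untreated
  R4 @ bar3.0: A3/D4 P4 untreated
  R4 @ bar5.0: F3/E4 M7 untreated
  R4 @ bar6.0: E3/A3 P4 untreated
  R8 @ bar8.0: penult P5 not 3rd/6th

No (5 violations)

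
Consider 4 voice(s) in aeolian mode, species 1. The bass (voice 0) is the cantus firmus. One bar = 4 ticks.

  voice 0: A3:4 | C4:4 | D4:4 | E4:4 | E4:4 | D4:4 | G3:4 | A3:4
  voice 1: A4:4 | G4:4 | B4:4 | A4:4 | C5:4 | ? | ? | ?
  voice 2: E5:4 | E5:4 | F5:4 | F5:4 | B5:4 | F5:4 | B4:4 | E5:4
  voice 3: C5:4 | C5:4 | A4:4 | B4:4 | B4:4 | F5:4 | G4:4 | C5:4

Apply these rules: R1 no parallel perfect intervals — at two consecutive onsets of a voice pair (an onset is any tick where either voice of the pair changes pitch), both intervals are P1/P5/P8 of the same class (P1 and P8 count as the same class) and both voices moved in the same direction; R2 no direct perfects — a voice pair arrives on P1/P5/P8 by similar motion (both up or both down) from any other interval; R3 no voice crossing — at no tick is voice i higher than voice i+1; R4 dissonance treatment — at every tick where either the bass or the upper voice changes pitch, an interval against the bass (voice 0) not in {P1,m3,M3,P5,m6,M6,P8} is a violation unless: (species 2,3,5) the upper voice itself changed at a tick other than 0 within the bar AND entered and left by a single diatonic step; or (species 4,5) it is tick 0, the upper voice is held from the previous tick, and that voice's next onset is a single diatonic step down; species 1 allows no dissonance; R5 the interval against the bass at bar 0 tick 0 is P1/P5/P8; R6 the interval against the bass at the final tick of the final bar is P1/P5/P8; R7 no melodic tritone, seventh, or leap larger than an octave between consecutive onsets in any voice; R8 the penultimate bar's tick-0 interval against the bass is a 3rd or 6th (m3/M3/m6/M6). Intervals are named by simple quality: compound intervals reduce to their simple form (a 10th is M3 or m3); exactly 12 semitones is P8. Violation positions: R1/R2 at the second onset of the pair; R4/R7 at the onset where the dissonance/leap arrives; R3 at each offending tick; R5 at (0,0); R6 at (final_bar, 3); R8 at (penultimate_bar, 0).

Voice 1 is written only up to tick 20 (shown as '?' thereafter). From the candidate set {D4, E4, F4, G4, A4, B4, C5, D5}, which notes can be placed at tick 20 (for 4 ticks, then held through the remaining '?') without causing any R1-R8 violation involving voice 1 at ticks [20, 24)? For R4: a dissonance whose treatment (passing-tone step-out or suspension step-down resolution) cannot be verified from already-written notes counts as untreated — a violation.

{B4, D5}

D4: violates R2,R7
E4: violates R4
F4: violates R2
G4: violates R4
A4: violates R2
B4: legal
C5: violates R4
D5: legal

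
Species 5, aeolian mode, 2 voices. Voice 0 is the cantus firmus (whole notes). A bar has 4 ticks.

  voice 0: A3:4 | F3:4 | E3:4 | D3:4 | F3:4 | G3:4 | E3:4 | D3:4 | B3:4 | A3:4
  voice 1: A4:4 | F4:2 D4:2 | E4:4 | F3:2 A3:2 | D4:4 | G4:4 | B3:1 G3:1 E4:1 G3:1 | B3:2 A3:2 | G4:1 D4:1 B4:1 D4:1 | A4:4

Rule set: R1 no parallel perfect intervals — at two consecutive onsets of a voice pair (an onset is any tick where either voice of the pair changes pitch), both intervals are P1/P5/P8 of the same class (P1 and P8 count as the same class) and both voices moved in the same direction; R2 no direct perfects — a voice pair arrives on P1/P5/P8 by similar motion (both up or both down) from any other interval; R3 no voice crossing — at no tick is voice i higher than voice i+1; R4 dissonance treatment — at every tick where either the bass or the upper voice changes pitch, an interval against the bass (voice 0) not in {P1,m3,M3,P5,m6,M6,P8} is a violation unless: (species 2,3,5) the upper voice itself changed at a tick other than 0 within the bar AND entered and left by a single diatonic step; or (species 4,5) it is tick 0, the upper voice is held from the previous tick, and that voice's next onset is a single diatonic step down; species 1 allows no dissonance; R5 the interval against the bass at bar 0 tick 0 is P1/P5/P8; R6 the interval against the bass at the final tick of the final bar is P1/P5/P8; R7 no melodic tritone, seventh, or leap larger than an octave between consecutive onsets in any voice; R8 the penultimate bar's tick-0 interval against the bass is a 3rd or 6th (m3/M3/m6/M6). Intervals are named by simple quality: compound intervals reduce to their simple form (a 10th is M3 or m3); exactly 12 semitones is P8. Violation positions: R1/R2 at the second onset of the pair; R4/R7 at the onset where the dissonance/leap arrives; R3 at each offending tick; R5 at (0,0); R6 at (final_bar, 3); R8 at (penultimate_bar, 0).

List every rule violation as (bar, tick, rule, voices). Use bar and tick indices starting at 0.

(1, 0, R1, (0, 1))
(3, 0, R7, (1,))
(5, 0, R2, (0, 1))
(6, 0, R2, (0, 1))
(8, 0, R7, (1,))

bar 0: v0=A3 v1=A4 downbeat P8
bar 1: v0=F3 v1=F4 downbeat P8
bar 2: v0=E3 v1=E4 downbeat P8
bar 3: v0=D3 v1=F3 downbeat m3
bar 4: v0=F3 v1=D4 downbeat M6
bar 5: v0=G3 v1=G4 downbeat P8
bar 6: v0=E3 v1=B3 downbeat P5
bar 7: v0=D3 v1=B3 downbeat M6
bar 8: v0=B3 v1=G4 downbeat m6
bar 9: v0=A3 v1=A4 downbeat P8
  -> R1 @ bar 1 tick 0 v(0, 1): A3/A4 P8 -> F3/F4 P8 similar
  -> R7 @ bar 3 tick 0 v(1,): E4->F3 leap 11st
  -> R2 @ bar 5 tick 0 v(0, 1): F3/D4 M6 -> G3/G4 P8 similar
  -> R2 @ bar 6 tick 0 v(0, 1): G3/G4 P8 -> E3/B3 P5 similar
  -> R7 @ bar 8 tick 0 v(1,): A3->G4 leap 10st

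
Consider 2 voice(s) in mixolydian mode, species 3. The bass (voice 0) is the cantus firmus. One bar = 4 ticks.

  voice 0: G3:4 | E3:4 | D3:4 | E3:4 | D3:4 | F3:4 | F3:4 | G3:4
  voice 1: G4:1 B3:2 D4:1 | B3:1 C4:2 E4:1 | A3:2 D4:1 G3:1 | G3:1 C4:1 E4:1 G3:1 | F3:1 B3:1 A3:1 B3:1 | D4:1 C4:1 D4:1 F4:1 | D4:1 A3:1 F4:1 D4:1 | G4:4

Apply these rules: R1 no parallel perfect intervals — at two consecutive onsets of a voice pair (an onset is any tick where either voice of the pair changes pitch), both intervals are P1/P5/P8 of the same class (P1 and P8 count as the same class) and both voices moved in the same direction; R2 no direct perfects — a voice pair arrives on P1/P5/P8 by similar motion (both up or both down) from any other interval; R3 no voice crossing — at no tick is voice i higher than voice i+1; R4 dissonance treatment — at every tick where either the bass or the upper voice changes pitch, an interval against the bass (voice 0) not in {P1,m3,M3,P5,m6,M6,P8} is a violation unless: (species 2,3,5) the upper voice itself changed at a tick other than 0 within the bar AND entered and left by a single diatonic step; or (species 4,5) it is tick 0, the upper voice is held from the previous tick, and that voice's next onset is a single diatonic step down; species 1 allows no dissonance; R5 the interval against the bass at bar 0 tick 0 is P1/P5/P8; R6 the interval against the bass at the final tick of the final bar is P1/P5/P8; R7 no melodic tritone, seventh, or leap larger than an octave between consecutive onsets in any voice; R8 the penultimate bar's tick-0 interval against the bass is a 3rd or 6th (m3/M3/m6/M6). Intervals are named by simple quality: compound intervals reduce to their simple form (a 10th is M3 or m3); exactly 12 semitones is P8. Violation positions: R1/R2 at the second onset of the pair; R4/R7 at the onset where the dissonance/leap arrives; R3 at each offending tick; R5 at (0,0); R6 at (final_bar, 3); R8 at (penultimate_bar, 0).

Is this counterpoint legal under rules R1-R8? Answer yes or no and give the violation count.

bar 0: v0=G3 v1=G4 (P8)
bar 1: v0=E3 v1=B3 (P5)
bar 2: v0=D3 v1=A3 (P5)
bar 3: v0=E3 v1=G3 (m3)
bar 4: v0=D3 v1=F3 (m3)
bar 5: v0=F3 v1=D4 (M6)
bar 6: v0=F3 v1=D4 (M6)
bar 7: v0=G3 v1=G4 (P8)
  R1 @ bar1.0: G3/D4 P5 -> E3/B3 P5 similar
  R2 @ bar2.0: E3/E4 P8 -> D3/A3 P5 similar
  R4 @ bar2.3: D3/G3 P4 untreated
  R7 @ bar4.1: F3->B3 leap 6st
  R2 @ bar7.0: F3/D4 M6 -> G3/G4 P8 similar

No (5 violations)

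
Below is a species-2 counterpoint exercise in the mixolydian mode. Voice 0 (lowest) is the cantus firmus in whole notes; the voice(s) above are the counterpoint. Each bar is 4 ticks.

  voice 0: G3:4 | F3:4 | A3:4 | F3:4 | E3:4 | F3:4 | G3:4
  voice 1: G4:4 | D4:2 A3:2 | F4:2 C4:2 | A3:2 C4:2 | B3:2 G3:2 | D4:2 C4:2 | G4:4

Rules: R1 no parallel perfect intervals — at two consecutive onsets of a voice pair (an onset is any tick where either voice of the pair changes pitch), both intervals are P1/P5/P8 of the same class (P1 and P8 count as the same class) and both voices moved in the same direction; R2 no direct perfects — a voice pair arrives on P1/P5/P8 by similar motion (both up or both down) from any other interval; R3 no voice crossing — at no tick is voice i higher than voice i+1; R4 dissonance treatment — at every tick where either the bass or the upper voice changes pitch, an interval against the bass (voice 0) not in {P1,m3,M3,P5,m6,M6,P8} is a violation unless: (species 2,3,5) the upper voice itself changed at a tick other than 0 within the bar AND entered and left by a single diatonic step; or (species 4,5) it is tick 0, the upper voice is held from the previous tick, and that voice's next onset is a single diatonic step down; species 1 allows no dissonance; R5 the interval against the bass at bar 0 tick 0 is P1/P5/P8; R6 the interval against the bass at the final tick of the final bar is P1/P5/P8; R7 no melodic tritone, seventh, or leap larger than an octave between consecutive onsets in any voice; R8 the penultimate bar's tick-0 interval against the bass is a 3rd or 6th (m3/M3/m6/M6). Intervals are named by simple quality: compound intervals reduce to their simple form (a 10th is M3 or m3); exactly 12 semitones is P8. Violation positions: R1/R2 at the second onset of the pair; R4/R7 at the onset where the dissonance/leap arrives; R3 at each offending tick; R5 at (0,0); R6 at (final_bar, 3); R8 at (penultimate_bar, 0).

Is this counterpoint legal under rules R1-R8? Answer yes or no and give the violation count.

No (2 violations)

bar 0: v0=G3 v1=G4 (P8)
bar 1: v0=F3 v1=D4 (M6)
bar 2: v0=A3 v1=F4 (m6)
bar 3: v0=F3 v1=A3 (M3)
bar 4: v0=E3 v1=B3 (P5)
bar 5: v0=F3 v1=D4 (M6)
bar 6: v0=G3 v1=G4 (P8)
  R1 @ bar4.0: F3/C4 P5 -> E3/B3 P5 similar
  R2 @ bar6.0: F3/C4 P5 -> G3/G4 P8 similar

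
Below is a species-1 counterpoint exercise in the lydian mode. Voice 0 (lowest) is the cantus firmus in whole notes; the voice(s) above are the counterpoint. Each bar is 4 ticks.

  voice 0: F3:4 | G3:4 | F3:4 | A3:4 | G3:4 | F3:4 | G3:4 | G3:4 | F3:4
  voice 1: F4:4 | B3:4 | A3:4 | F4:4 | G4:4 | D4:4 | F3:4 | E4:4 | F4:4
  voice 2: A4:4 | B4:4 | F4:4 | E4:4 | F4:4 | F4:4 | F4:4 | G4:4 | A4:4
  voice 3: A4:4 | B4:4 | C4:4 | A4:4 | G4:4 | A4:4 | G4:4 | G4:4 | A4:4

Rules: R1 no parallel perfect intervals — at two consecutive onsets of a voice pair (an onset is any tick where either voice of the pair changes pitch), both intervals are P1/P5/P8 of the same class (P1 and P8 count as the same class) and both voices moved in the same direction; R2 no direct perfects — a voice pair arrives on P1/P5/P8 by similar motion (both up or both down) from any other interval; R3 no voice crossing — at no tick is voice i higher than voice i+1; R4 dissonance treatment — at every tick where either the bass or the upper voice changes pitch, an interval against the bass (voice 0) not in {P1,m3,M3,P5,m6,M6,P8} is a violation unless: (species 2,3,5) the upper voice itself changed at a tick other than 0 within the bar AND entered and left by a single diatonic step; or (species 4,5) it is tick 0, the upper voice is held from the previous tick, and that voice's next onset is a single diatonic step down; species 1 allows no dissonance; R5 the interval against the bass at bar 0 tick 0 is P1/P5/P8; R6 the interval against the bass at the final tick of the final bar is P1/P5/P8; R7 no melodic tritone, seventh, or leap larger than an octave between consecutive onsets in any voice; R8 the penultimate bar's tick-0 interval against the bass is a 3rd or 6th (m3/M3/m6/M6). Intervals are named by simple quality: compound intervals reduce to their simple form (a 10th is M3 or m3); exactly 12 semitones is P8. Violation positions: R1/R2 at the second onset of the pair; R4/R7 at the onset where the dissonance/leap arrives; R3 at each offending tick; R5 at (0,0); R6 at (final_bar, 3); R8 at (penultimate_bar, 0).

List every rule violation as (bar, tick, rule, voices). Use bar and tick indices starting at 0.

(0, 0, R5, (0, 2))
(0, 0, R5, (0, 3))
(1, 0, R1, (2, 3))
(1, 0, R7, (1,))
(2, 0, R2, (0, 2))
(2, 0, R2, (0, 3))
(2, 0, R3, (2, 3))
(2, 0, R7, (2,))
(2, 0, R7, (3,))
(2, 1, R3, (2, 3))
(2, 2, R3, (2, 3))
(2, 3, R3, (2, 3))
(3, 0, R2, (0, 3))
(3, 0, R3, (1, 2))
(3, 1, R3, (1, 2))
(3, 2, R3, (1, 2))
(3, 3, R3, (1, 2))
(4, 0, R1, (0, 3))
(4, 0, R3, (1, 2))
(4, 0, R4, (0, 2))
(4, 1, R3, (1, 2))
(4, 2, R3, (1, 2))
(4, 3, R3, (1, 2))
(6, 0, R3, (0, 1))
(6, 0, R4, (0, 1))
(6, 0, R4, (0, 2))
(6, 1, R3, (0, 1))
(6, 2, R3, (0, 1))
(6, 3, R3, (0, 1))
(7, 0, R7, (1,))
(7, 0, R8, (0, 2))
(7, 0, R8, (0, 3))
(8, 0, R1, (2, 3))
(8, 3, R6, (0, 2))
(8, 3, R6, (0, 3))

bar 0: v0=F3 v1=F4 v2=A4 v3=A4 downbeat M3
bar 1: v0=G3 v1=B3 v2=B4 v3=B4 downbeat M3
bar 2: v0=F3 v1=A3 v2=F4 v3=C4 downbeat P5
bar 3: v0=A3 v1=F4 v2=E4 v3=A4 downbeat P8
bar 4: v0=G3 v1=G4 v2=F4 v3=G4 downbeat P8
bar 5: v0=F3 v1=D4 v2=F4 v3=A4 downbeat M3
bar 6: v0=G3 v1=F3 v2=F4 v3=G4 downbeat P8
bar 7: v0=G3 v1=E4 v2=G4 v3=G4 downbeat P8
bar 8: v0=F3 v1=F4 v2=A4 v3=A4 downbeat M3
  -> R5 @ bar 0 tick 0 v(0, 2): opens on M3
  -> R5 @ bar 0 tick 0 v(0, 3): opens on M3
  -> R1 @ bar 1 tick 0 v(2, 3): A4/A4 P1 -> B4/B4 P1 similar
  -> R7 @ bar 1 tick 0 v(1,): F4->B3 leap 6st
  -> R2 @ bar 2 tick 0 v(0, 2): G3/B4 M3 -> F3/F4 P8 similar
  -> R2 @ bar 2 tick 0 v(0, 3): G3/B4 M3 -> F3/C4 P5 similar
  -> R3 @ bar 2 tick 0 v(2, 3): F4 above C4
  -> R7 @ bar 2 tick 0 v(2,): B4->F4 leap 6st
  -> R7 @ bar 2 tick 0 v(3,): B4->C4 leap 11st
  -> R3 @ bar 2 tick 1 v(2, 3): F4 above C4
  -> R3 @ bar 2 tick 2 v(2, 3): F4 above C4
  -> R3 @ bar 2 tick 3 v(2, 3): F4 above C4
  -> R2 @ bar 3 tick 0 v(0, 3): F3/C4 P5 -> A3/A4 P8 similar
  -> R3 @ bar 3 tick 0 v(1, 2): F4 above E4
  -> R3 @ bar 3 tick 1 v(1, 2): F4 above E4
  -> R3 @ bar 3 tick 2 v(1, 2): F4 above E4
  -> R3 @ bar 3 tick 3 v(1, 2): F4 above E4
  -> R1 @ bar 4 tick 0 v(0, 3): A3/A4 P8 -> G3/G4 P8 similar
  -> R3 @ bar 4 tick 0 v(1, 2): G4 above F4
  -> R4 @ bar 4 tick 0 v(0, 2): G3/F4 m7 untreated
  -> R3 @ bar 4 tick 1 v(1, 2): G4 above F4
  -> R3 @ bar 4 tick 2 v(1, 2): G4 above F4
  -> R3 @ bar 4 tick 3 v(1, 2): G4 above F4
  -> R3 @ bar 6 tick 0 v(0, 1): G3 above F3
  -> R4 @ bar 6 tick 0 v(0, 1): G3/F3 M2 untreated
  -> R4 @ bar 6 tick 0 v(0, 2): G3/F4 m7 untreated
  -> R3 @ bar 6 tick 1 v(0, 1): G3 above F3
  -> R3 @ bar 6 tick 2 v(0, 1): G3 above F3
  -> R3 @ bar 6 tick 3 v(0, 1): G3 above F3
  -> R7 @ bar 7 tick 0 v(1,): F3->E4 leap 11st
  -> R8 @ bar 7 tick 0 v(0, 2): penult P8 not 3rd/6th
  -> R8 @ bar 7 tick 0 v(0, 3): penult P8 not 3rd/6th
  -> R1 @ bar 8 tick 0 v(2, 3): G4/G4 P1 -> A4/A4 P1 similar
  -> R6 @ bar 8 tick 3 v(0, 2): closes on M3
  -> R6 @ bar 8 tick 3 v(0, 3): closes on M3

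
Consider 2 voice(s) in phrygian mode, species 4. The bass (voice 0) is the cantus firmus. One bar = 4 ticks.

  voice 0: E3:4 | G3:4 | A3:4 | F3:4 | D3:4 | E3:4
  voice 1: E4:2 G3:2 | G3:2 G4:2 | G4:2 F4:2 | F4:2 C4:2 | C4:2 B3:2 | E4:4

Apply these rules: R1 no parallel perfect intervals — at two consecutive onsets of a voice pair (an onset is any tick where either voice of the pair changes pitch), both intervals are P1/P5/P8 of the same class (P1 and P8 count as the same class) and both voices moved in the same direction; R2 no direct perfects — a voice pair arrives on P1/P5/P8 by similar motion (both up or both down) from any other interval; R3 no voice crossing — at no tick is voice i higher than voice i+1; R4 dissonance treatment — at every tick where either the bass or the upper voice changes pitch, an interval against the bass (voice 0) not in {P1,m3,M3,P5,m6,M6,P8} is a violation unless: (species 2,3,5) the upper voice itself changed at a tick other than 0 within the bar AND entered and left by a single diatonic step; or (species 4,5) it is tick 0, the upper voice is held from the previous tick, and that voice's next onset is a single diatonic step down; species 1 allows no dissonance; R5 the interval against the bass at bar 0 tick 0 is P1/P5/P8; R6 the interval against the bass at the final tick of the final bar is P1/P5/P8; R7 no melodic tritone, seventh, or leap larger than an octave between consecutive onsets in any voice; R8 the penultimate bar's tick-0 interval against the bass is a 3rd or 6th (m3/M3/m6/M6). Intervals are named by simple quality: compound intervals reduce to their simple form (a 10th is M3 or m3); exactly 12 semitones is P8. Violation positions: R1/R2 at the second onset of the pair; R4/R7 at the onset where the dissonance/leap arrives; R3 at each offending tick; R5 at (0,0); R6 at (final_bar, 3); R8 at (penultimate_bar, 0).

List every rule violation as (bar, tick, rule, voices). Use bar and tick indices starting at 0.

(4, 0, R8, (0, 1))
(5, 0, R2, (0, 1))

bar 0: v0=E3 v1=E4 downbeat P8
bar 1: v0=G3 v1=G3 downbeat P1
bar 2: v0=A3 v1=G4 downbeat m7
bar 3: v0=F3 v1=F4 downbeat P8
bar 4: v0=D3 v1=C4 downbeat m7
bar 5: v0=E3 v1=E4 downbeat P8
  -> R8 @ bar 4 tick 0 v(0, 1): penult m7 not 3rd/6th
  -> R2 @ bar 5 tick 0 v(0, 1): D3/B3 M6 -> E3/E4 P8 similar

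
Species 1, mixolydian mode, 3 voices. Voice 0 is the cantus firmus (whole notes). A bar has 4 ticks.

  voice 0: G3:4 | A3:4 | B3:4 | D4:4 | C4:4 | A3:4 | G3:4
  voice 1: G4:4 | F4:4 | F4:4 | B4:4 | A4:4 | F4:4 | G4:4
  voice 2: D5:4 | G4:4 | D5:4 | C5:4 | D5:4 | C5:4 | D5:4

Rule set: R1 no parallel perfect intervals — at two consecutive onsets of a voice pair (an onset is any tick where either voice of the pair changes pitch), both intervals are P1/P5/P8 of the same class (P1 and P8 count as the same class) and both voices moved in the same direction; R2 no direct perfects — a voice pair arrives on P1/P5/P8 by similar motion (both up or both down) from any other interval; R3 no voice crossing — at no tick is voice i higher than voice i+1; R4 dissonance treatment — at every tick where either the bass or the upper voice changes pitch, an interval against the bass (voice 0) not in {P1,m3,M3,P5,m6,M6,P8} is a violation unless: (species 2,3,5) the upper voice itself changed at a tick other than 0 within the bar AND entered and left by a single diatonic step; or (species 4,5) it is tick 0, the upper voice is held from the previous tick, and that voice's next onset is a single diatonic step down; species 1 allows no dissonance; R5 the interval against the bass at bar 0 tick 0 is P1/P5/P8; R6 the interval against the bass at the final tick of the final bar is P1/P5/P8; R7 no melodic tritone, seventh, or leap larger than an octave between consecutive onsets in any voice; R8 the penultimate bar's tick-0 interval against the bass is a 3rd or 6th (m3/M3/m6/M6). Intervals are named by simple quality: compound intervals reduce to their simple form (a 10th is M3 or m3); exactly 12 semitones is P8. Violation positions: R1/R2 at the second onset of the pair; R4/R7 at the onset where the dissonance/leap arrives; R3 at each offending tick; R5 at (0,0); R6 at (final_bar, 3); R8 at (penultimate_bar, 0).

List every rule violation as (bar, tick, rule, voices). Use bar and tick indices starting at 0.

(1, 0, R4, (0, 2))
(2, 0, R4, (0, 1))
(3, 0, R4, (0, 2))
(3, 0, R7, (1,))
(4, 0, R4, (0, 2))
(5, 0, R2, (1, 2))
(6, 0, R1, (1, 2))

bar 0: v0=G3 v1=G4 v2=D5 downbeat P5
bar 1: v0=A3 v1=F4 v2=G4 downbeat m7
bar 2: v0=B3 v1=F4 v2=D5 downbeat m3
bar 3: v0=D4 v1=B4 v2=C5 downbeat m7
bar 4: v0=C4 v1=A4 v2=D5 downbeat M2
bar 5: v0=A3 v1=F4 v2=C5 downbeat m3
bar 6: v0=G3 v1=G4 v2=D5 downbeat P5
  -> R4 @ bar 1 tick 0 v(0, 2): A3/G4 m7 untreated
  -> R4 @ bar 2 tick 0 v(0, 1): B3/F4 TT untreated
  -> R4 @ bar 3 tick 0 v(0, 2): D4/C5 m7 untreated
  -> R7 @ bar 3 tick 0 v(1,): F4->B4 leap 6st
  -> R4 @ bar 4 tick 0 v(0, 2): C4/D5 M2 untreated
  -> R2 @ bar 5 tick 0 v(1, 2): A4/D5 P4 -> F4/C5 P5 similar
  -> R1 @ bar 6 tick 0 v(1, 2): F4/C5 P5 -> G4/D5 P5 similar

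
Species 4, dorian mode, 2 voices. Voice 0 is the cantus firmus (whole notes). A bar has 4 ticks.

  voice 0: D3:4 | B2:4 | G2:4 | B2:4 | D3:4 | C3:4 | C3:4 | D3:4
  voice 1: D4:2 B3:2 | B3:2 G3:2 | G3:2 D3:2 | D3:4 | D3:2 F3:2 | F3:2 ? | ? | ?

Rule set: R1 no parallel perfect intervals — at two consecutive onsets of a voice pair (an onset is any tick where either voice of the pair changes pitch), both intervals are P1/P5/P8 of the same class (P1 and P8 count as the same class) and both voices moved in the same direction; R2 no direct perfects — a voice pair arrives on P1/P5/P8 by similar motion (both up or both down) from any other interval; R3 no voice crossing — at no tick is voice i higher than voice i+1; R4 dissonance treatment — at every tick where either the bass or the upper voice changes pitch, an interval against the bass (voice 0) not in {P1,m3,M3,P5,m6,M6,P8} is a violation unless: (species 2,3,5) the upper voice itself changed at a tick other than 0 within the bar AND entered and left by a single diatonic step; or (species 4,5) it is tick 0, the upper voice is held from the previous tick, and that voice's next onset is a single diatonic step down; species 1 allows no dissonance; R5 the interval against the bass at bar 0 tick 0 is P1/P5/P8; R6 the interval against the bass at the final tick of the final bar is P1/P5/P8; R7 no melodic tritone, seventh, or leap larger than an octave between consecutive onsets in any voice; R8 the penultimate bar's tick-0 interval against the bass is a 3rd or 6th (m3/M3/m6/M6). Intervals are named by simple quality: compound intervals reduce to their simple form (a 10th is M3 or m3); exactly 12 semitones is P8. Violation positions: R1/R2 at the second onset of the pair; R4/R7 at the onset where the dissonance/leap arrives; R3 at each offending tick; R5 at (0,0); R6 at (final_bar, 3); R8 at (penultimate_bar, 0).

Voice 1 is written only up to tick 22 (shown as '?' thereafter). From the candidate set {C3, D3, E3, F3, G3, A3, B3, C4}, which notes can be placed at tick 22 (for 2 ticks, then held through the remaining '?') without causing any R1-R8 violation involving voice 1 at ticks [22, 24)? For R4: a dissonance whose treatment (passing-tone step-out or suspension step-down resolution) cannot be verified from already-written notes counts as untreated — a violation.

C3: legal
D3: violates R4
E3: legal
F3: legal
G3: legal
A3: legal
B3: violates R4,R7
C4: legal

{A3, C3, C4, E3, F3, G3}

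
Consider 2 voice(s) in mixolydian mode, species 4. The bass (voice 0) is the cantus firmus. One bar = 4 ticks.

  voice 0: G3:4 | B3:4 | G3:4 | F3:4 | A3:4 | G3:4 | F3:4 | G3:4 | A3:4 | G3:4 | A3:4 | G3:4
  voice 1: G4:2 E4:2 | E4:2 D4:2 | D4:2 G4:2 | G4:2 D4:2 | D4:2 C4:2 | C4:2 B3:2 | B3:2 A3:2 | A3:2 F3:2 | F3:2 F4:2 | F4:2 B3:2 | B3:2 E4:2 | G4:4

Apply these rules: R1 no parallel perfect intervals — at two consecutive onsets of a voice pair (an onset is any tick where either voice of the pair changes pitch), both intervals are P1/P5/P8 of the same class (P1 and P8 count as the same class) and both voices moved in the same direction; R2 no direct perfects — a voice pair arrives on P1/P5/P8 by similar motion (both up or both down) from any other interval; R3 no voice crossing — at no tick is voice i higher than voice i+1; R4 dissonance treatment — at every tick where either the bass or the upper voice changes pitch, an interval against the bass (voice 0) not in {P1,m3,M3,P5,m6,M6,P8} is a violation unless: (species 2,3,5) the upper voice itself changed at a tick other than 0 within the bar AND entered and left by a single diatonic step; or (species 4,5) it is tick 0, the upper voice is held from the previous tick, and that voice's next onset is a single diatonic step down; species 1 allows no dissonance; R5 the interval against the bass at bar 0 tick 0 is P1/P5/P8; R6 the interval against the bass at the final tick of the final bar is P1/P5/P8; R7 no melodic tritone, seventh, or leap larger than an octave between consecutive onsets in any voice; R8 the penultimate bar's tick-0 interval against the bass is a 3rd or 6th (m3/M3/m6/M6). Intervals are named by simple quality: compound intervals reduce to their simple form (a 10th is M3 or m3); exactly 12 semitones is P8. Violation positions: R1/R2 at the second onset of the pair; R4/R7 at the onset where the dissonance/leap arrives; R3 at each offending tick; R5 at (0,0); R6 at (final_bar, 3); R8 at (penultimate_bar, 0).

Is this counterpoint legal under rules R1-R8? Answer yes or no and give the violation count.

No (11 violations)

bar 0: v0=G3 v1=G4 (P8)
bar 1: v0=B3 v1=E4 (P4)
bar 2: v0=G3 v1=D4 (P5)
bar 3: v0=F3 v1=G4 (M2)
bar 4: v0=A3 v1=D4 (P4)
bar 5: v0=G3 v1=C4 (P4)
bar 6: v0=F3 v1=B3 (TT)
bar 7: v0=G3 v1=A3 (M2)
bar 8: v0=A3 v1=F3 (M3)
bar 9: v0=G3 v1=F4 (m7)
bar 10: v0=A3 v1=B3 (M2)
bar 11: v0=G3 v1=G4 (P8)
  R4 @ bar3.0: F3/G4 M2 untreated
  R4 @ bar7.0: G3/A3 M2 untreated
  R3 @ bar7.2: G3 above F3
  R4 @ bar7.2: G3/F3 M2 untreated
  R3 @ bar7.3: G3 above F3
  R3 @ bar8.0: A3 above F3
  R3 @ bar8.1: A3 above F3
  R4 @ bar9.0: G3/F4 m7 untreated
  R7 @ bar9.2: F4->B3 leap 6st
  R4 @ bar10.0: A3/B3 M2 untreated
  R8 @ bar10.0: penult M2 not 3rd/6th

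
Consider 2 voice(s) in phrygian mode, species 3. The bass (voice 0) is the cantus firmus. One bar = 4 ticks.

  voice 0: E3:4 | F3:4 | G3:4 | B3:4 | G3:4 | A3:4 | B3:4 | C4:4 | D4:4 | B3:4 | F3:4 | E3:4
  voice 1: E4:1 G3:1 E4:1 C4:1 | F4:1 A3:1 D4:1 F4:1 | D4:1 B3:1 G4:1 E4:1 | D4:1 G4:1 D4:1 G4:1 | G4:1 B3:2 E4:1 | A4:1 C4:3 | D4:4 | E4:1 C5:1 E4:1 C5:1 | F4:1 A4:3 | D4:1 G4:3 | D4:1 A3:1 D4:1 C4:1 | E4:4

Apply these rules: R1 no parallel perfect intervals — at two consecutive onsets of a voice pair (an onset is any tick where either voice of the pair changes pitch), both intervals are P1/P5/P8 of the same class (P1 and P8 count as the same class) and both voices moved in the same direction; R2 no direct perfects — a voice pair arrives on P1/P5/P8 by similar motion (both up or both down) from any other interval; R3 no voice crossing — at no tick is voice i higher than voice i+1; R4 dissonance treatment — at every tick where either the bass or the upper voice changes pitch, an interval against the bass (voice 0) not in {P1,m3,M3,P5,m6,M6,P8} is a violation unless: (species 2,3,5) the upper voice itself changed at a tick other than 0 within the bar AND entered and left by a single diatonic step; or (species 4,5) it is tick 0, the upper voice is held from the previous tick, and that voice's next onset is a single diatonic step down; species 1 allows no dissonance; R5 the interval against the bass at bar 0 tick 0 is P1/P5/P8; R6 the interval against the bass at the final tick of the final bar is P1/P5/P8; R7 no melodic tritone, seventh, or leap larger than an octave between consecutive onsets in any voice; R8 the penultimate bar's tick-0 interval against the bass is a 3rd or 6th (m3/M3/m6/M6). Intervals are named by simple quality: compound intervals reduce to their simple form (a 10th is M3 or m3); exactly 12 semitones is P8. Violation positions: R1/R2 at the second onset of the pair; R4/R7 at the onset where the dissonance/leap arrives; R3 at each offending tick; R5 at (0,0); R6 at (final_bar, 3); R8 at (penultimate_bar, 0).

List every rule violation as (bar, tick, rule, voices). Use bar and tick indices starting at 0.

(1, 0, R2, (0, 1))
(5, 0, R2, (0, 1))
(10, 0, R7, (0,))

bar 0: v0=E3 v1=E4 downbeat P8
bar 1: v0=F3 v1=F4 downbeat P8
bar 2: v0=G3 v1=D4 downbeat P5
bar 3: v0=B3 v1=D4 downbeat m3
bar 4: v0=G3 v1=G4 downbeat P8
bar 5: v0=A3 v1=A4 downbeat P8
bar 6: v0=B3 v1=D4 downbeat m3
bar 7: v0=C4 v1=E4 downbeat M3
bar 8: v0=D4 v1=F4 downbeat m3
bar 9: v0=B3 v1=D4 downbeat m3
bar 10: v0=F3 v1=D4 downbeat M6
bar 11: v0=E3 v1=E4 downbeat P8
  -> R2 @ bar 1 tick 0 v(0, 1): E3/C4 m6 -> F3/F4 P8 similar
  -> R2 @ bar 5 tick 0 v(0, 1): G3/E4 M6 -> A3/A4 P8 similar
  -> R7 @ bar 10 tick 0 v(0,): B3->F3 leap 6st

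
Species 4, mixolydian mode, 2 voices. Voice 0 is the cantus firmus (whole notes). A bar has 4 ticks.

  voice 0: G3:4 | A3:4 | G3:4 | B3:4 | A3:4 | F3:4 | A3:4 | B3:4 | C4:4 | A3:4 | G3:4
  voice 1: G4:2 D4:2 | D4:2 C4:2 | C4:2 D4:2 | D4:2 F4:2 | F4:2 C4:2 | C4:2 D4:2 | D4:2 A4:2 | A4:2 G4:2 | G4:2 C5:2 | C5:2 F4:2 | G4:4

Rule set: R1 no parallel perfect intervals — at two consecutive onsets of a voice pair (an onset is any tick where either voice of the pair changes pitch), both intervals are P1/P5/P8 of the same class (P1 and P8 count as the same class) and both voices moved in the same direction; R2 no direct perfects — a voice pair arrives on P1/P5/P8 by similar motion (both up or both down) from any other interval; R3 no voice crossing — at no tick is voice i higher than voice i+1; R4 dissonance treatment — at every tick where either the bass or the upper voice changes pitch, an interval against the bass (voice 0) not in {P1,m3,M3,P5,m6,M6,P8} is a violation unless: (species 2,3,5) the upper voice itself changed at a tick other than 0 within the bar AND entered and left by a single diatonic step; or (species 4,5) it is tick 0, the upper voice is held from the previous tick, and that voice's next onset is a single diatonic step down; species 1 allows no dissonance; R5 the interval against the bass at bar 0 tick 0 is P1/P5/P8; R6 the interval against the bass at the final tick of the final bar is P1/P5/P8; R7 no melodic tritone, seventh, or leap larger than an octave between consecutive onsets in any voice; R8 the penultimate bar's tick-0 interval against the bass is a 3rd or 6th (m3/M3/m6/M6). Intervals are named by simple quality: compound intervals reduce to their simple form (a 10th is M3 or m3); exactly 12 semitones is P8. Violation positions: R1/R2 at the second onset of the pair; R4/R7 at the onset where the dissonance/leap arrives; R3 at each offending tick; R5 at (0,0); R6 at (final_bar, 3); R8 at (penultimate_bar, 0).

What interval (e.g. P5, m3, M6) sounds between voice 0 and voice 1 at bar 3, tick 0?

m3

voice 0=B3 voice 1=D4 -> m3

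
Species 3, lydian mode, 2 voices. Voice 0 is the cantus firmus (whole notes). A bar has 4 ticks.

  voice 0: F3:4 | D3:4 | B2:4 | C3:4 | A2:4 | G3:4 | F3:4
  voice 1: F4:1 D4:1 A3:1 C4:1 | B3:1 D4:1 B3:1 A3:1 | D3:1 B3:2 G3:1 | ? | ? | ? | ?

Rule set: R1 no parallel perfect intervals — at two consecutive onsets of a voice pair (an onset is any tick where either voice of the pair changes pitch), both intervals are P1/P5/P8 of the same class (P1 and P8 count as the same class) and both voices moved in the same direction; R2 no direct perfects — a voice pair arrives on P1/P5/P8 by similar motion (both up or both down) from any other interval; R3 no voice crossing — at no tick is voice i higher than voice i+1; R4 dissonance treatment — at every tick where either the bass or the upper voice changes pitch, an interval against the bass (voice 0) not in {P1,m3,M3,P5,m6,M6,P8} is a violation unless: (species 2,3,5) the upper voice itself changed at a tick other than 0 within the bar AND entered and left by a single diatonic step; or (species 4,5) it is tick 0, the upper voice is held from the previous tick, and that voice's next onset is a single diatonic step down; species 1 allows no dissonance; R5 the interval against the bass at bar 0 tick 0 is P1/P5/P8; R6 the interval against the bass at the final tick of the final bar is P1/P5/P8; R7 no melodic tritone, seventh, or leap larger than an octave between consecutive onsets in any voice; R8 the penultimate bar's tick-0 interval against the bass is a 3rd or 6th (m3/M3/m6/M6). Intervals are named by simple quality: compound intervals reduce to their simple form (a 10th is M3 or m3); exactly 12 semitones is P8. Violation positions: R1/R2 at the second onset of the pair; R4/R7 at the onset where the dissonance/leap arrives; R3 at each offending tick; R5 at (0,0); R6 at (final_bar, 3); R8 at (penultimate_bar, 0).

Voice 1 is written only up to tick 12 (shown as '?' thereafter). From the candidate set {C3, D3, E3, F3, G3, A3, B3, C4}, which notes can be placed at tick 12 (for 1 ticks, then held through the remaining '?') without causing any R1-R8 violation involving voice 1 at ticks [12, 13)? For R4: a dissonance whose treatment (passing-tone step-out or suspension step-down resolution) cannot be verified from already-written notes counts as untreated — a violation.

C3: legal
D3: violates R4
E3: legal
F3: violates R4
G3: legal
A3: legal
B3: violates R4
C4: violates R2

{A3, C3, E3, G3}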